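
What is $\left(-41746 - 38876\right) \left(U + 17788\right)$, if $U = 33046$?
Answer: $-4098338748$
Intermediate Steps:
$\left(-41746 - 38876\right) \left(U + 17788\right) = \left(-41746 - 38876\right) \left(33046 + 17788\right) = \left(-80622\right) 50834 = -4098338748$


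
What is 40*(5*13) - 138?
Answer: 2462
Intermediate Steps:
40*(5*13) - 138 = 40*65 - 138 = 2600 - 138 = 2462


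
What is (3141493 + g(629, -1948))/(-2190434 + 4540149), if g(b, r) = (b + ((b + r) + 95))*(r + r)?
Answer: 5459613/2349715 ≈ 2.3235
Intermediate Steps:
g(b, r) = 2*r*(95 + r + 2*b) (g(b, r) = (b + (95 + b + r))*(2*r) = (95 + r + 2*b)*(2*r) = 2*r*(95 + r + 2*b))
(3141493 + g(629, -1948))/(-2190434 + 4540149) = (3141493 + 2*(-1948)*(95 - 1948 + 2*629))/(-2190434 + 4540149) = (3141493 + 2*(-1948)*(95 - 1948 + 1258))/2349715 = (3141493 + 2*(-1948)*(-595))*(1/2349715) = (3141493 + 2318120)*(1/2349715) = 5459613*(1/2349715) = 5459613/2349715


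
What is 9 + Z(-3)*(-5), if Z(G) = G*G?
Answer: -36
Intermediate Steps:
Z(G) = G**2
9 + Z(-3)*(-5) = 9 + (-3)**2*(-5) = 9 + 9*(-5) = 9 - 45 = -36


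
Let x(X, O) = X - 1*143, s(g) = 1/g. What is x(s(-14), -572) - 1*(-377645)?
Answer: 5285027/14 ≈ 3.7750e+5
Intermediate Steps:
x(X, O) = -143 + X (x(X, O) = X - 143 = -143 + X)
x(s(-14), -572) - 1*(-377645) = (-143 + 1/(-14)) - 1*(-377645) = (-143 - 1/14) + 377645 = -2003/14 + 377645 = 5285027/14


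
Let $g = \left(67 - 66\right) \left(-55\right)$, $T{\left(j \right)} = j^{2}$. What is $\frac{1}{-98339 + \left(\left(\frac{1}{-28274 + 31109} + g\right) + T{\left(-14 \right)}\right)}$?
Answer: $- \frac{2835}{278391329} \approx -1.0184 \cdot 10^{-5}$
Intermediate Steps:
$g = -55$ ($g = 1 \left(-55\right) = -55$)
$\frac{1}{-98339 + \left(\left(\frac{1}{-28274 + 31109} + g\right) + T{\left(-14 \right)}\right)} = \frac{1}{-98339 - \left(55 - 196 - \frac{1}{-28274 + 31109}\right)} = \frac{1}{-98339 + \left(\left(\frac{1}{2835} - 55\right) + 196\right)} = \frac{1}{-98339 + \left(- \frac{155924}{2835} + 196\right)} = \frac{1}{-98339 + \frac{399736}{2835}} = \frac{1}{- \frac{278391329}{2835}} = - \frac{2835}{278391329}$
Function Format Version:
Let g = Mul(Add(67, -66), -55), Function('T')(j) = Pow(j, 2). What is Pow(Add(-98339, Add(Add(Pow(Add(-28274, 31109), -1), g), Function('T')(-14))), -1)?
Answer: Rational(-2835, 278391329) ≈ -1.0184e-5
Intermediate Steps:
g = -55 (g = Mul(1, -55) = -55)
Pow(Add(-98339, Add(Add(Pow(Add(-28274, 31109), -1), g), Function('T')(-14))), -1) = Pow(Add(-98339, Add(Add(Pow(Add(-28274, 31109), -1), -55), Pow(-14, 2))), -1) = Pow(Add(-98339, Add(Add(Pow(2835, -1), -55), 196)), -1) = Pow(Add(-98339, Add(Add(Rational(1, 2835), -55), 196)), -1) = Pow(Add(-98339, Add(Rational(-155924, 2835), 196)), -1) = Pow(Add(-98339, Rational(399736, 2835)), -1) = Pow(Rational(-278391329, 2835), -1) = Rational(-2835, 278391329)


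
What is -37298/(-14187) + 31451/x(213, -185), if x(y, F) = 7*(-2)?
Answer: -63667595/28374 ≈ -2243.9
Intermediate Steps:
x(y, F) = -14
-37298/(-14187) + 31451/x(213, -185) = -37298/(-14187) + 31451/(-14) = -37298*(-1/14187) + 31451*(-1/14) = 37298/14187 - 4493/2 = -63667595/28374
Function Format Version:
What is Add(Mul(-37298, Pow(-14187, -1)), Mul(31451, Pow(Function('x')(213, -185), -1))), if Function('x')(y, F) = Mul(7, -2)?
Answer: Rational(-63667595, 28374) ≈ -2243.9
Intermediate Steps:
Function('x')(y, F) = -14
Add(Mul(-37298, Pow(-14187, -1)), Mul(31451, Pow(Function('x')(213, -185), -1))) = Add(Mul(-37298, Pow(-14187, -1)), Mul(31451, Pow(-14, -1))) = Add(Mul(-37298, Rational(-1, 14187)), Mul(31451, Rational(-1, 14))) = Add(Rational(37298, 14187), Rational(-4493, 2)) = Rational(-63667595, 28374)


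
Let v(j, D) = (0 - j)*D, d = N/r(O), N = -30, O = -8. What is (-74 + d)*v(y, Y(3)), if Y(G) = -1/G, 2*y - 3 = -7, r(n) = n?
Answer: 281/6 ≈ 46.833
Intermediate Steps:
d = 15/4 (d = -30/(-8) = -30*(-⅛) = 15/4 ≈ 3.7500)
y = -2 (y = 3/2 + (½)*(-7) = 3/2 - 7/2 = -2)
v(j, D) = -D*j (v(j, D) = (-j)*D = -D*j)
(-74 + d)*v(y, Y(3)) = (-74 + 15/4)*(-1*(-1/3)*(-2)) = -(-281)*(-1*⅓)*(-2)/4 = -(-281)*(-1)*(-2)/(4*3) = -281/4*(-⅔) = 281/6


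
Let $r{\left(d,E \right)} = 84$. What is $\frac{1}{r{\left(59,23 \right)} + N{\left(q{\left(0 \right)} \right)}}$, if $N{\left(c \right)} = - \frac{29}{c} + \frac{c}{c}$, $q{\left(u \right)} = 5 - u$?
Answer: $\frac{5}{396} \approx 0.012626$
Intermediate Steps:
$N{\left(c \right)} = 1 - \frac{29}{c}$ ($N{\left(c \right)} = - \frac{29}{c} + 1 = 1 - \frac{29}{c}$)
$\frac{1}{r{\left(59,23 \right)} + N{\left(q{\left(0 \right)} \right)}} = \frac{1}{84 + \frac{-29 + \left(5 - 0\right)}{5 - 0}} = \frac{1}{84 + \frac{-29 + \left(5 + 0\right)}{5 + 0}} = \frac{1}{84 + \frac{-29 + 5}{5}} = \frac{1}{84 + \frac{1}{5} \left(-24\right)} = \frac{1}{84 - \frac{24}{5}} = \frac{1}{\frac{396}{5}} = \frac{5}{396}$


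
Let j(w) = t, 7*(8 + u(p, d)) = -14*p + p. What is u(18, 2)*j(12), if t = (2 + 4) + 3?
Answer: -2610/7 ≈ -372.86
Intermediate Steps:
u(p, d) = -8 - 13*p/7 (u(p, d) = -8 + (-14*p + p)/7 = -8 + (-13*p)/7 = -8 - 13*p/7)
t = 9 (t = 6 + 3 = 9)
j(w) = 9
u(18, 2)*j(12) = (-8 - 13/7*18)*9 = (-8 - 234/7)*9 = -290/7*9 = -2610/7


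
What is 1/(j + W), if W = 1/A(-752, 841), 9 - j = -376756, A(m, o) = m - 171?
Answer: 923/347754094 ≈ 2.6542e-6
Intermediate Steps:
A(m, o) = -171 + m
j = 376765 (j = 9 - 1*(-376756) = 9 + 376756 = 376765)
W = -1/923 (W = 1/(-171 - 752) = 1/(-923) = -1/923 ≈ -0.0010834)
1/(j + W) = 1/(376765 - 1/923) = 1/(347754094/923) = 923/347754094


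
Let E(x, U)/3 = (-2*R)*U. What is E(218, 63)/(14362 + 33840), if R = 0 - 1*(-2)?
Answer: -54/3443 ≈ -0.015684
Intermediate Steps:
R = 2 (R = 0 + 2 = 2)
E(x, U) = -12*U (E(x, U) = 3*((-2*2)*U) = 3*(-4*U) = -12*U)
E(218, 63)/(14362 + 33840) = (-12*63)/(14362 + 33840) = -756/48202 = -756*1/48202 = -54/3443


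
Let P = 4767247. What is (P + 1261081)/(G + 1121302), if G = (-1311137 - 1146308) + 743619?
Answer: -1507082/148131 ≈ -10.174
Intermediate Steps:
G = -1713826 (G = -2457445 + 743619 = -1713826)
(P + 1261081)/(G + 1121302) = (4767247 + 1261081)/(-1713826 + 1121302) = 6028328/(-592524) = 6028328*(-1/592524) = -1507082/148131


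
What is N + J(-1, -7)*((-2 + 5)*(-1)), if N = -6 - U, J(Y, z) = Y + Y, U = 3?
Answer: -3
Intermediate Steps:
J(Y, z) = 2*Y
N = -9 (N = -6 - 1*3 = -6 - 3 = -9)
N + J(-1, -7)*((-2 + 5)*(-1)) = -9 + (2*(-1))*((-2 + 5)*(-1)) = -9 - 6*(-1) = -9 - 2*(-3) = -9 + 6 = -3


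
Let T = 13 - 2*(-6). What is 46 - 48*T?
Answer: -1154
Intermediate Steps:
T = 25 (T = 13 + 12 = 25)
46 - 48*T = 46 - 48*25 = 46 - 1200 = -1154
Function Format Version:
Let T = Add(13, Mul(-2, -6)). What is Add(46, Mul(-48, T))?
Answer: -1154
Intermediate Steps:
T = 25 (T = Add(13, 12) = 25)
Add(46, Mul(-48, T)) = Add(46, Mul(-48, 25)) = Add(46, -1200) = -1154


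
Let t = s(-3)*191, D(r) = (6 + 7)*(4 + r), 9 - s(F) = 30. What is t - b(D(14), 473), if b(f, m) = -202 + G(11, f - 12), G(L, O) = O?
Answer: -4031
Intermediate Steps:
s(F) = -21 (s(F) = 9 - 1*30 = 9 - 30 = -21)
D(r) = 52 + 13*r (D(r) = 13*(4 + r) = 52 + 13*r)
b(f, m) = -214 + f (b(f, m) = -202 + (f - 12) = -202 + (-12 + f) = -214 + f)
t = -4011 (t = -21*191 = -4011)
t - b(D(14), 473) = -4011 - (-214 + (52 + 13*14)) = -4011 - (-214 + (52 + 182)) = -4011 - (-214 + 234) = -4011 - 1*20 = -4011 - 20 = -4031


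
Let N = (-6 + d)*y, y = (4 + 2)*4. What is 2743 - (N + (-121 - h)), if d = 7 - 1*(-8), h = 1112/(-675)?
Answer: 1786288/675 ≈ 2646.4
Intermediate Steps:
h = -1112/675 (h = 1112*(-1/675) = -1112/675 ≈ -1.6474)
d = 15 (d = 7 + 8 = 15)
y = 24 (y = 6*4 = 24)
N = 216 (N = (-6 + 15)*24 = 9*24 = 216)
2743 - (N + (-121 - h)) = 2743 - (216 + (-121 - 1*(-1112/675))) = 2743 - (216 + (-121 + 1112/675)) = 2743 - (216 - 80563/675) = 2743 - 1*65237/675 = 2743 - 65237/675 = 1786288/675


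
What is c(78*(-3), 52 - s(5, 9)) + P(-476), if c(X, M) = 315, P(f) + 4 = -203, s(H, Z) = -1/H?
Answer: 108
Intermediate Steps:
P(f) = -207 (P(f) = -4 - 203 = -207)
c(78*(-3), 52 - s(5, 9)) + P(-476) = 315 - 207 = 108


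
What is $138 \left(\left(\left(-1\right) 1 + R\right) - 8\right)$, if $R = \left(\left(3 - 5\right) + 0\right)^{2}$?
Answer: $-690$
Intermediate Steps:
$R = 4$ ($R = \left(-2 + 0\right)^{2} = \left(-2\right)^{2} = 4$)
$138 \left(\left(\left(-1\right) 1 + R\right) - 8\right) = 138 \left(\left(\left(-1\right) 1 + 4\right) - 8\right) = 138 \left(\left(-1 + 4\right) - 8\right) = 138 \left(3 - 8\right) = 138 \left(-5\right) = -690$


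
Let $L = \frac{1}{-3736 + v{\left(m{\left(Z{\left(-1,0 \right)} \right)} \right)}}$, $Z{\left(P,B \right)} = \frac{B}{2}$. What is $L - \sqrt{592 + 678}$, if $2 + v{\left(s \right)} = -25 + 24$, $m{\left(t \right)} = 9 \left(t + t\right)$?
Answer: $- \frac{1}{3739} - \sqrt{1270} \approx -35.637$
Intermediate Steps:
$Z{\left(P,B \right)} = \frac{B}{2}$ ($Z{\left(P,B \right)} = B \frac{1}{2} = \frac{B}{2}$)
$m{\left(t \right)} = 18 t$ ($m{\left(t \right)} = 9 \cdot 2 t = 18 t$)
$v{\left(s \right)} = -3$ ($v{\left(s \right)} = -2 + \left(-25 + 24\right) = -2 - 1 = -3$)
$L = - \frac{1}{3739}$ ($L = \frac{1}{-3736 - 3} = \frac{1}{-3739} = - \frac{1}{3739} \approx -0.00026745$)
$L - \sqrt{592 + 678} = - \frac{1}{3739} - \sqrt{592 + 678} = - \frac{1}{3739} - \sqrt{1270}$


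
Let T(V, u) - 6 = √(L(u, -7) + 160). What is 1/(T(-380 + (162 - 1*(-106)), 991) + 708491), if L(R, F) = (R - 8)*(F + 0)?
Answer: 708497/501968005730 - I*√6721/501968005730 ≈ 1.4114e-6 - 1.6332e-10*I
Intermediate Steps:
L(R, F) = F*(-8 + R) (L(R, F) = (-8 + R)*F = F*(-8 + R))
T(V, u) = 6 + √(216 - 7*u) (T(V, u) = 6 + √(-7*(-8 + u) + 160) = 6 + √((56 - 7*u) + 160) = 6 + √(216 - 7*u))
1/(T(-380 + (162 - 1*(-106)), 991) + 708491) = 1/((6 + √(216 - 7*991)) + 708491) = 1/((6 + √(216 - 6937)) + 708491) = 1/((6 + √(-6721)) + 708491) = 1/((6 + I*√6721) + 708491) = 1/(708497 + I*√6721)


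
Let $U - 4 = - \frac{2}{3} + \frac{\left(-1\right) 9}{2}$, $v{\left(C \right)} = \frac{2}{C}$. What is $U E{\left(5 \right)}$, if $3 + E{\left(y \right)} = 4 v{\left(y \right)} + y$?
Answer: $- \frac{21}{5} \approx -4.2$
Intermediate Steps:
$E{\left(y \right)} = -3 + y + \frac{8}{y}$ ($E{\left(y \right)} = -3 + \left(4 \frac{2}{y} + y\right) = -3 + \left(\frac{8}{y} + y\right) = -3 + \left(y + \frac{8}{y}\right) = -3 + y + \frac{8}{y}$)
$U = - \frac{7}{6}$ ($U = 4 + \left(- \frac{2}{3} + \frac{\left(-1\right) 9}{2}\right) = 4 - \frac{31}{6} = - \frac{7}{6} \approx -1.1667$)
$U E{\left(5 \right)} = - \frac{7 \left(-3 + 5 + \frac{8}{5}\right)}{6} = \left(- \frac{7}{6}\right) \frac{18}{5} = - \frac{21}{5}$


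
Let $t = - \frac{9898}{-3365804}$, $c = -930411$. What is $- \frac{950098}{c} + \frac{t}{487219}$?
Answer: $\frac{779025096964998763}{762882897562280118} \approx 1.0212$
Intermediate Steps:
$t = \frac{4949}{1682902}$ ($t = \left(-9898\right) \left(- \frac{1}{3365804}\right) = \frac{4949}{1682902} \approx 0.0029408$)
$- \frac{950098}{c} + \frac{t}{487219} = - \frac{950098}{-930411} + \frac{4949}{1682902 \cdot 487219} = \left(-950098\right) \left(- \frac{1}{930411}\right) + \frac{4949}{1682902} \cdot \frac{1}{487219} = \frac{950098}{930411} + \frac{4949}{819941829538} = \frac{779025096964998763}{762882897562280118}$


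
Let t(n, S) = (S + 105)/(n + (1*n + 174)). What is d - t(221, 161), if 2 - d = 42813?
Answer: -1883703/44 ≈ -42811.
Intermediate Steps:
t(n, S) = (105 + S)/(174 + 2*n) (t(n, S) = (105 + S)/(n + (n + 174)) = (105 + S)/(n + (174 + n)) = (105 + S)/(174 + 2*n))
d = -42811 (d = 2 - 1*42813 = 2 - 42813 = -42811)
d - t(221, 161) = -42811 - (105 + 161)/(2*(87 + 221)) = -42811 - 266/(2*308) = -42811 - 1*19/44 = -42811 - 19/44 = -1883703/44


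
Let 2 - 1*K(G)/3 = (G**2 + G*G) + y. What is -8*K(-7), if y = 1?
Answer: 2328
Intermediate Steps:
K(G) = 3 - 6*G**2 (K(G) = 6 - 3*((G**2 + G*G) + 1) = 6 - 3*((G**2 + G**2) + 1) = 6 - 3*(2*G**2 + 1) = 6 - 3*(1 + 2*G**2) = 6 + (-3 - 6*G**2) = 3 - 6*G**2)
-8*K(-7) = -8*(3 - 6*(-7)**2) = -8*(3 - 6*49) = -8*(3 - 294) = -8*(-291) = 2328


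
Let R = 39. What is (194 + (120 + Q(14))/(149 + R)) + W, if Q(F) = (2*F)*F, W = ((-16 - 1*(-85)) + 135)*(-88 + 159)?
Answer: 689994/47 ≈ 14681.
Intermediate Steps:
W = 14484 (W = ((-16 + 85) + 135)*71 = (69 + 135)*71 = 204*71 = 14484)
Q(F) = 2*F**2
(194 + (120 + Q(14))/(149 + R)) + W = (194 + (120 + 2*14**2)/(149 + 39)) + 14484 = (194 + (120 + 2*196)/188) + 14484 = (194 + (120 + 392)*(1/188)) + 14484 = (194 + 512*(1/188)) + 14484 = (194 + 128/47) + 14484 = 9246/47 + 14484 = 689994/47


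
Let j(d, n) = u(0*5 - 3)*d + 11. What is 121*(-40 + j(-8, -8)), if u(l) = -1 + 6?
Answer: -8349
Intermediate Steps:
u(l) = 5
j(d, n) = 11 + 5*d (j(d, n) = 5*d + 11 = 11 + 5*d)
121*(-40 + j(-8, -8)) = 121*(-40 + (11 + 5*(-8))) = 121*(-40 + (11 - 40)) = 121*(-40 - 29) = 121*(-69) = -8349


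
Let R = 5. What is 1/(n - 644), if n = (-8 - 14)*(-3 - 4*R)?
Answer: -1/138 ≈ -0.0072464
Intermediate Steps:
n = 506 (n = (-8 - 14)*(-3 - 4*5) = -22*(-3 - 20) = -22*(-23) = 506)
1/(n - 644) = 1/(506 - 644) = 1/(-138) = -1/138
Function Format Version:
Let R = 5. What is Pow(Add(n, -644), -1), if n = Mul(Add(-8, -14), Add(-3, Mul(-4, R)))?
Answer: Rational(-1, 138) ≈ -0.0072464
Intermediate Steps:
n = 506 (n = Mul(Add(-8, -14), Add(-3, Mul(-4, 5))) = Mul(-22, Add(-3, -20)) = Mul(-22, -23) = 506)
Pow(Add(n, -644), -1) = Pow(Add(506, -644), -1) = Pow(-138, -1) = Rational(-1, 138)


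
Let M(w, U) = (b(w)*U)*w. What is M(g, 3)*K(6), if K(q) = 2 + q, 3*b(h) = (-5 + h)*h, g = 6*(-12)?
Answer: -3193344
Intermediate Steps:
g = -72
b(h) = h*(-5 + h)/3 (b(h) = ((-5 + h)*h)/3 = (h*(-5 + h))/3 = h*(-5 + h)/3)
M(w, U) = U*w²*(-5 + w)/3 (M(w, U) = ((w*(-5 + w)/3)*U)*w = (U*w*(-5 + w)/3)*w = U*w²*(-5 + w)/3)
M(g, 3)*K(6) = ((⅓)*3*(-72)²*(-5 - 72))*(2 + 6) = ((⅓)*3*5184*(-77))*8 = -399168*8 = -3193344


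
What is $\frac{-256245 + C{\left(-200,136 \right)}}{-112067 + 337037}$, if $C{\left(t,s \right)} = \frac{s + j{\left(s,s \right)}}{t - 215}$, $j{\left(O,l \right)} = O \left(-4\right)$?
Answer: $- \frac{35447089}{31120850} \approx -1.139$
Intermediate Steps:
$j{\left(O,l \right)} = - 4 O$
$C{\left(t,s \right)} = - \frac{3 s}{-215 + t}$ ($C{\left(t,s \right)} = \frac{s - 4 s}{t - 215} = \frac{\left(-3\right) s}{-215 + t} = - \frac{3 s}{-215 + t}$)
$\frac{-256245 + C{\left(-200,136 \right)}}{-112067 + 337037} = \frac{-256245 - \frac{408}{-215 - 200}}{-112067 + 337037} = \frac{-256245 - \frac{408}{-415}}{224970} = \left(-256245 - 408 \left(- \frac{1}{415}\right)\right) \frac{1}{224970} = \left(-256245 + \frac{408}{415}\right) \frac{1}{224970} = \left(- \frac{106341267}{415}\right) \frac{1}{224970} = - \frac{35447089}{31120850}$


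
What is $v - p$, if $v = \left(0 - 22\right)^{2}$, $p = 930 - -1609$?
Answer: $-2055$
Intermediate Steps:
$p = 2539$ ($p = 930 + 1609 = 2539$)
$v = 484$ ($v = \left(-22\right)^{2} = 484$)
$v - p = 484 - 2539 = -2055$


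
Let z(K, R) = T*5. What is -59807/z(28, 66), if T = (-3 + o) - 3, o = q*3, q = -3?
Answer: 59807/75 ≈ 797.43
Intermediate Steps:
o = -9 (o = -3*3 = -9)
T = -15 (T = (-3 - 9) - 3 = -12 - 3 = -15)
z(K, R) = -75 (z(K, R) = -15*5 = -75)
-59807/z(28, 66) = -59807/(-75) = -59807*(-1/75) = 59807/75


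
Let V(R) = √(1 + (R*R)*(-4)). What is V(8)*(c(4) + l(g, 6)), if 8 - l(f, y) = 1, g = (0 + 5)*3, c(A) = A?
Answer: 11*I*√255 ≈ 175.66*I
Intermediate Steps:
g = 15 (g = 5*3 = 15)
V(R) = √(1 - 4*R²) (V(R) = √(1 + R²*(-4)) = √(1 - 4*R²))
l(f, y) = 7 (l(f, y) = 8 - 1*1 = 8 - 1 = 7)
V(8)*(c(4) + l(g, 6)) = √(1 - 4*8²)*(4 + 7) = √(1 - 4*64)*11 = √(1 - 256)*11 = √(-255)*11 = (I*√255)*11 = 11*I*√255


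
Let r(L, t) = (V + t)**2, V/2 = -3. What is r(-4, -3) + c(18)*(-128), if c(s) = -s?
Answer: 2385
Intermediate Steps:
V = -6 (V = 2*(-3) = -6)
r(L, t) = (-6 + t)**2
r(-4, -3) + c(18)*(-128) = (-6 - 3)**2 - 1*18*(-128) = (-9)**2 - 18*(-128) = 81 + 2304 = 2385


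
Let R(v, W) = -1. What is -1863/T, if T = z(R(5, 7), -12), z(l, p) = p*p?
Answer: -207/16 ≈ -12.938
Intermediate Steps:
z(l, p) = p²
T = 144 (T = (-12)² = 144)
-1863/T = -1863/144 = -1863*1/144 = -207/16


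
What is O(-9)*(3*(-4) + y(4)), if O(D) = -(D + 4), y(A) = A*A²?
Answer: 260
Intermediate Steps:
y(A) = A³
O(D) = -4 - D (O(D) = -(4 + D) = -4 - D)
O(-9)*(3*(-4) + y(4)) = (-4 - 1*(-9))*(3*(-4) + 4³) = (-4 + 9)*(-12 + 64) = 5*52 = 260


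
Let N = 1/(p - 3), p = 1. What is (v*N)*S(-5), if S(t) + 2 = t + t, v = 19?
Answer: 114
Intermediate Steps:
S(t) = -2 + 2*t (S(t) = -2 + (t + t) = -2 + 2*t)
N = -1/2 (N = 1/(1 - 3) = 1/(-2) = -1/2 ≈ -0.50000)
(v*N)*S(-5) = (19*(-1/2))*(-2 + 2*(-5)) = -19*(-2 - 10)/2 = -19/2*(-12) = 114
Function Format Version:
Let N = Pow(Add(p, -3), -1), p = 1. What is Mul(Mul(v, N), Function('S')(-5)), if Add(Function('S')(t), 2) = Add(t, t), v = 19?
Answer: 114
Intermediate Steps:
Function('S')(t) = Add(-2, Mul(2, t)) (Function('S')(t) = Add(-2, Add(t, t)) = Add(-2, Mul(2, t)))
N = Rational(-1, 2) (N = Pow(Add(1, -3), -1) = Pow(-2, -1) = Rational(-1, 2) ≈ -0.50000)
Mul(Mul(v, N), Function('S')(-5)) = Mul(Mul(19, Rational(-1, 2)), Add(-2, Mul(2, -5))) = Mul(Rational(-19, 2), Add(-2, -10)) = Mul(Rational(-19, 2), -12) = 114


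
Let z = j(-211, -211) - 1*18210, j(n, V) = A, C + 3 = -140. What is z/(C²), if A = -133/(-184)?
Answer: -3350507/3762616 ≈ -0.89047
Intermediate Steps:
C = -143 (C = -3 - 140 = -143)
A = 133/184 (A = -133*(-1/184) = 133/184 ≈ 0.72283)
j(n, V) = 133/184
z = -3350507/184 (z = 133/184 - 1*18210 = 133/184 - 18210 = -3350507/184 ≈ -18209.)
z/(C²) = -3350507/(184*((-143)²)) = -3350507/184/20449 = -3350507/184*1/20449 = -3350507/3762616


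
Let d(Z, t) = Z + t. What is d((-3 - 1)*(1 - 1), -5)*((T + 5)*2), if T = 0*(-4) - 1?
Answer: -40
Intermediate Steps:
T = -1 (T = 0 - 1 = -1)
d((-3 - 1)*(1 - 1), -5)*((T + 5)*2) = ((-3 - 1)*(1 - 1) - 5)*((-1 + 5)*2) = (-4*0 - 5)*(4*2) = (0 - 5)*8 = -5*8 = -40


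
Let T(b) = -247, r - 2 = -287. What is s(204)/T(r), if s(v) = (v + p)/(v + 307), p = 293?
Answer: -71/18031 ≈ -0.0039377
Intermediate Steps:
r = -285 (r = 2 - 287 = -285)
s(v) = (293 + v)/(307 + v) (s(v) = (v + 293)/(v + 307) = (293 + v)/(307 + v))
s(204)/T(r) = ((293 + 204)/(307 + 204))/(-247) = (497/511)*(-1/247) = ((1/511)*497)*(-1/247) = (71/73)*(-1/247) = -71/18031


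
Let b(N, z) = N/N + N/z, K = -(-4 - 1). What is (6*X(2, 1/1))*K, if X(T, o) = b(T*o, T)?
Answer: 60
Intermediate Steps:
K = 5 (K = -1*(-5) = 5)
b(N, z) = 1 + N/z
X(T, o) = (T + T*o)/T (X(T, o) = (T*o + T)/T = (T + T*o)/T)
(6*X(2, 1/1))*K = (6*(1 + 1/1))*5 = (6*(1 + 1))*5 = (6*2)*5 = 12*5 = 60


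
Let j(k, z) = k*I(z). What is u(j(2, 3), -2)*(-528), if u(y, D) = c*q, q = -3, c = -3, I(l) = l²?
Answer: -4752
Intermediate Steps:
j(k, z) = k*z²
u(y, D) = 9 (u(y, D) = -3*(-3) = 9)
u(j(2, 3), -2)*(-528) = 9*(-528) = -4752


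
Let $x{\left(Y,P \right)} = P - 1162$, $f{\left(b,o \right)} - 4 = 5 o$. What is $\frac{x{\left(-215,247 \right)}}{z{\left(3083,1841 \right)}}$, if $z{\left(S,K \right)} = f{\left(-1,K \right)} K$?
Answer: $- \frac{915}{16953769} \approx -5.397 \cdot 10^{-5}$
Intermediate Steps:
$f{\left(b,o \right)} = 4 + 5 o$
$z{\left(S,K \right)} = K \left(4 + 5 K\right)$ ($z{\left(S,K \right)} = \left(4 + 5 K\right) K = K \left(4 + 5 K\right)$)
$x{\left(Y,P \right)} = -1162 + P$ ($x{\left(Y,P \right)} = P - 1162 = -1162 + P$)
$\frac{x{\left(-215,247 \right)}}{z{\left(3083,1841 \right)}} = \frac{-1162 + 247}{1841 \left(4 + 5 \cdot 1841\right)} = - \frac{915}{1841 \left(4 + 9205\right)} = - \frac{915}{1841 \cdot 9209} = - \frac{915}{16953769}$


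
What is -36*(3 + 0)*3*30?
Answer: -9720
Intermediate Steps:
-36*(3 + 0)*3*30 = -108*3*30 = -36*9*30 = -324*30 = -9720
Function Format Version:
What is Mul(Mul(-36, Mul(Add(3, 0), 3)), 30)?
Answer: -9720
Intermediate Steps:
Mul(Mul(-36, Mul(Add(3, 0), 3)), 30) = Mul(Mul(-36, Mul(3, 3)), 30) = Mul(Mul(-36, 9), 30) = Mul(-324, 30) = -9720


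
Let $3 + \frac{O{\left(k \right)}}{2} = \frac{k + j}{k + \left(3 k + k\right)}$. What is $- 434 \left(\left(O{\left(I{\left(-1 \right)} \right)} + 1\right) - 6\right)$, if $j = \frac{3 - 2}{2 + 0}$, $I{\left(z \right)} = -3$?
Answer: $\frac{13888}{3} \approx 4629.3$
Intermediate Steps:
$j = \frac{1}{2}$ ($j = 1 \cdot \frac{1}{2} = \frac{1}{2} \approx 0.5$)
$O{\left(k \right)} = -6 + \frac{2 \left(\frac{1}{2} + k\right)}{5 k}$ ($O{\left(k \right)} = -6 + 2 \frac{k + \frac{1}{2}}{k + \left(3 k + k\right)} = -6 + 2 \frac{\frac{1}{2} + k}{k + 4 k} = -6 + 2 \frac{\frac{1}{2} + k}{5 k} = -6 + \frac{2 \left(\frac{1}{2} + k\right)}{5 k}$)
$- 434 \left(\left(O{\left(I{\left(-1 \right)} \right)} + 1\right) - 6\right) = - 434 \left(\left(\frac{1 - -84}{5 \left(-3\right)} + 1\right) - 6\right) = - 434 \left(\left(\frac{1}{5} \left(- \frac{1}{3}\right) \left(1 + 84\right) + 1\right) - 6\right) = - 434 \left(\left(\frac{1}{5} \left(- \frac{1}{3}\right) 85 + 1\right) - 6\right) = - 434 \left(\left(- \frac{17}{3} + 1\right) - 6\right) = - 434 \left(- \frac{14}{3} - 6\right) = \left(-434\right) \left(- \frac{32}{3}\right) = \frac{13888}{3}$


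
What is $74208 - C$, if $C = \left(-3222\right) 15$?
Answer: $122538$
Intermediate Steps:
$C = -48330$
$74208 - C = 74208 - -48330 = 74208 + 48330 = 122538$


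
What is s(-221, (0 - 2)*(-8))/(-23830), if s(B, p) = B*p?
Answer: 1768/11915 ≈ 0.14838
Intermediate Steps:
s(-221, (0 - 2)*(-8))/(-23830) = -221*(0 - 2)*(-8)/(-23830) = -(-442)*(-8)*(-1/23830) = -221*16*(-1/23830) = -3536*(-1/23830) = 1768/11915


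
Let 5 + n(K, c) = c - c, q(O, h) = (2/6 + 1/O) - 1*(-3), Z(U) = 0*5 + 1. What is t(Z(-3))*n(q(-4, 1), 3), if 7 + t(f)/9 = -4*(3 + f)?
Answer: 1035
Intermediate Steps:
Z(U) = 1 (Z(U) = 0 + 1 = 1)
t(f) = -171 - 36*f (t(f) = -63 + 9*(-4*(3 + f)) = -63 + 9*(-12 - 4*f) = -63 + (-108 - 36*f) = -171 - 36*f)
q(O, h) = 10/3 + 1/O (q(O, h) = (2*(⅙) + 1/O) + 3 = (⅓ + 1/O) + 3 = 10/3 + 1/O)
n(K, c) = -5 (n(K, c) = -5 + (c - c) = -5 + 0 = -5)
t(Z(-3))*n(q(-4, 1), 3) = (-171 - 36*1)*(-5) = (-171 - 36)*(-5) = -207*(-5) = 1035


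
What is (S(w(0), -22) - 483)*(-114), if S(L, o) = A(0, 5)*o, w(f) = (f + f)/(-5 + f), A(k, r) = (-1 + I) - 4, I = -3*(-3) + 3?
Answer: 72618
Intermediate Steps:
I = 12 (I = 9 + 3 = 12)
A(k, r) = 7 (A(k, r) = (-1 + 12) - 4 = 11 - 4 = 7)
w(f) = 2*f/(-5 + f) (w(f) = (2*f)/(-5 + f) = 2*f/(-5 + f))
S(L, o) = 7*o
(S(w(0), -22) - 483)*(-114) = (7*(-22) - 483)*(-114) = (-154 - 483)*(-114) = -637*(-114) = 72618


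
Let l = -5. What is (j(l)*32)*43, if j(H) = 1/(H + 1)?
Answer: -344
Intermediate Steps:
j(H) = 1/(1 + H)
(j(l)*32)*43 = (32/(1 - 5))*43 = (32/(-4))*43 = -¼*32*43 = -8*43 = -344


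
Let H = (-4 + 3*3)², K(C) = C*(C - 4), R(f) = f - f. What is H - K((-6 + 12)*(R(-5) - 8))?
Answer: -2471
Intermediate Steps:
R(f) = 0
K(C) = C*(-4 + C)
H = 25 (H = (-4 + 9)² = 5² = 25)
H - K((-6 + 12)*(R(-5) - 8)) = 25 - (-6 + 12)*(0 - 8)*(-4 + (-6 + 12)*(0 - 8)) = 25 - 6*(-8)*(-4 + 6*(-8)) = 25 - (-48)*(-4 - 48) = 25 - (-48)*(-52) = 25 - 1*2496 = 25 - 2496 = -2471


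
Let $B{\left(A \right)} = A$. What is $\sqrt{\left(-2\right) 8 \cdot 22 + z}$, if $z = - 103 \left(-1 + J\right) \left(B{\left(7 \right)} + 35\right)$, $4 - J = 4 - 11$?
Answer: $2 i \sqrt{10903} \approx 208.83 i$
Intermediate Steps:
$J = 11$ ($J = 4 - \left(4 - 11\right) = 4 - -7 = 4 + 7 = 11$)
$z = -43260$ ($z = - 103 \left(-1 + 11\right) \left(7 + 35\right) = - 103 \cdot 10 \cdot 42 = \left(-103\right) 420 = -43260$)
$\sqrt{\left(-2\right) 8 \cdot 22 + z} = \sqrt{\left(-2\right) 8 \cdot 22 - 43260} = \sqrt{\left(-16\right) 22 - 43260} = \sqrt{-352 - 43260} = \sqrt{-43612} = 2 i \sqrt{10903}$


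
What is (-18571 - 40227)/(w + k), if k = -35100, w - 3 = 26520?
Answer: 58798/8577 ≈ 6.8553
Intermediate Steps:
w = 26523 (w = 3 + 26520 = 26523)
(-18571 - 40227)/(w + k) = (-18571 - 40227)/(26523 - 35100) = -58798/(-8577) = -58798*(-1/8577) = 58798/8577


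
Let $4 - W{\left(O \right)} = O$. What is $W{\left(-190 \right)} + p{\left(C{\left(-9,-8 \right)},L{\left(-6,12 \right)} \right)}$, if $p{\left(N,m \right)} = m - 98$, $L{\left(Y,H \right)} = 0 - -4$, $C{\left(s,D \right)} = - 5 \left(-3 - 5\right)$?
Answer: $100$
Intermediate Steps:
$C{\left(s,D \right)} = 40$ ($C{\left(s,D \right)} = \left(-5\right) \left(-8\right) = 40$)
$L{\left(Y,H \right)} = 4$ ($L{\left(Y,H \right)} = 0 + 4 = 4$)
$W{\left(O \right)} = 4 - O$
$p{\left(N,m \right)} = -98 + m$ ($p{\left(N,m \right)} = m - 98 = -98 + m$)
$W{\left(-190 \right)} + p{\left(C{\left(-9,-8 \right)},L{\left(-6,12 \right)} \right)} = \left(4 - -190\right) + \left(-98 + 4\right) = \left(4 + 190\right) - 94 = 194 - 94 = 100$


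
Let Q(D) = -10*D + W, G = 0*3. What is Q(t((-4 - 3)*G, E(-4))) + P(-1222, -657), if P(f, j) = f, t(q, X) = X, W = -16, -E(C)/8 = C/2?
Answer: -1398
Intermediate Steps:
E(C) = -4*C (E(C) = -8*C/2 = -4*C)
G = 0
Q(D) = -16 - 10*D (Q(D) = -10*D - 16 = -16 - 10*D)
Q(t((-4 - 3)*G, E(-4))) + P(-1222, -657) = (-16 - (-40)*(-4)) - 1222 = (-16 - 10*16) - 1222 = (-16 - 160) - 1222 = -176 - 1222 = -1398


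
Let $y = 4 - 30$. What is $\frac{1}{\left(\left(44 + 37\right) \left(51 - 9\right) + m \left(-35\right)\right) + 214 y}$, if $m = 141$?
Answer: $- \frac{1}{7097} \approx -0.0001409$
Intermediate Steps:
$y = -26$ ($y = 4 - 30 = -26$)
$\frac{1}{\left(\left(44 + 37\right) \left(51 - 9\right) + m \left(-35\right)\right) + 214 y} = \frac{1}{\left(\left(44 + 37\right) \left(51 - 9\right) + 141 \left(-35\right)\right) + 214 \left(-26\right)} = \frac{1}{\left(81 \cdot 42 - 4935\right) - 5564} = \frac{1}{\left(3402 - 4935\right) - 5564} = \frac{1}{-1533 - 5564} = \frac{1}{-7097} = - \frac{1}{7097}$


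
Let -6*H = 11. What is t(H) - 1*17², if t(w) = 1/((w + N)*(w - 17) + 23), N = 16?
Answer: -2536589/8777 ≈ -289.00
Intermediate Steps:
H = -11/6 (H = -⅙*11 = -11/6 ≈ -1.8333)
t(w) = 1/(23 + (-17 + w)*(16 + w)) (t(w) = 1/((w + 16)*(w - 17) + 23) = 1/((16 + w)*(-17 + w) + 23) = 1/((-17 + w)*(16 + w) + 23) = 1/(23 + (-17 + w)*(16 + w)))
t(H) - 1*17² = 1/(-249 + (-11/6)² - 1*(-11/6)) - 1*17² = 1/(-249 + 121/36 + 11/6) - 1*289 = 1/(-8777/36) - 289 = -36/8777 - 289 = -2536589/8777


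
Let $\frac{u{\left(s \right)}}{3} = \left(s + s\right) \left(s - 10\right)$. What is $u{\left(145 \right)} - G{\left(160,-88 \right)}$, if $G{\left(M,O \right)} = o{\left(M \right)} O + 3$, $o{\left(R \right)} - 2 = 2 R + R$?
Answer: $159863$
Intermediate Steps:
$o{\left(R \right)} = 2 + 3 R$ ($o{\left(R \right)} = 2 + \left(2 R + R\right) = 2 + 3 R$)
$u{\left(s \right)} = 6 s \left(-10 + s\right)$ ($u{\left(s \right)} = 3 \left(s + s\right) \left(s - 10\right) = 3 \cdot 2 s \left(-10 + s\right) = 6 s \left(-10 + s\right)$)
$G{\left(M,O \right)} = 3 + O \left(2 + 3 M\right)$ ($G{\left(M,O \right)} = \left(2 + 3 M\right) O + 3 = O \left(2 + 3 M\right) + 3 = 3 + O \left(2 + 3 M\right)$)
$u{\left(145 \right)} - G{\left(160,-88 \right)} = 6 \cdot 145 \left(-10 + 145\right) - \left(3 - 88 \left(2 + 3 \cdot 160\right)\right) = 6 \cdot 145 \cdot 135 - \left(3 - 88 \left(2 + 480\right)\right) = 117450 - \left(3 - 42416\right) = 117450 - -42413 = 117450 + 42413 = 159863$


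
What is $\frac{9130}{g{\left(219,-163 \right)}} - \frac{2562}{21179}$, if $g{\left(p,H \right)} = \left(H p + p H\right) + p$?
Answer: $- \frac{75142924}{301483065} \approx -0.24924$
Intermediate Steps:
$g{\left(p,H \right)} = p + 2 H p$ ($g{\left(p,H \right)} = \left(H p + H p\right) + p = 2 H p + p = p + 2 H p$)
$\frac{9130}{g{\left(219,-163 \right)}} - \frac{2562}{21179} = \frac{9130}{219 \left(1 + 2 \left(-163\right)\right)} - \frac{2562}{21179} = \frac{9130}{219 \left(1 - 326\right)} - \frac{2562}{21179} = \frac{9130}{219 \left(-325\right)} - \frac{2562}{21179} = \frac{9130}{-71175} - \frac{2562}{21179} = 9130 \left(- \frac{1}{71175}\right) - \frac{2562}{21179} = - \frac{1826}{14235} - \frac{2562}{21179} = - \frac{75142924}{301483065}$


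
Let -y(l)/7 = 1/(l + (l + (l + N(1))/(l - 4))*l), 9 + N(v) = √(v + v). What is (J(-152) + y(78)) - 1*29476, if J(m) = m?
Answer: -3109804446977/104961669 + 259*√2/1364501697 ≈ -29628.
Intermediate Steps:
N(v) = -9 + √2*√v (N(v) = -9 + √(v + v) = -9 + √(2*v) = -9 + √2*√v)
y(l) = -7/(l + l*(l + (-9 + l + √2)/(-4 + l))) (y(l) = -7/(l + (l + (l + (-9 + √2*√1))/(l - 4))*l) = -7/(l + (l + (l + (-9 + √2*1))/(-4 + l))*l) = -7/(l + (l + (l + (-9 + √2))/(-4 + l))*l) = -7/(l + (l + (-9 + l + √2)/(-4 + l))*l) = -7/(l + l*(l + (-9 + l + √2)/(-4 + l))))
(J(-152) + y(78)) - 1*29476 = (-152 + 7*(4 - 1*78)/(78*(-13 + √2 + 78² - 2*78))) - 1*29476 = (-152 + 7*(1/78)*(4 - 78)/(-13 + √2 + 6084 - 156)) - 29476 = (-152 + 7*(1/78)*(-74)/(5915 + √2)) - 29476 = (-152 - 259/(39*(5915 + √2))) - 29476 = -29628 - 259/(39*(5915 + √2))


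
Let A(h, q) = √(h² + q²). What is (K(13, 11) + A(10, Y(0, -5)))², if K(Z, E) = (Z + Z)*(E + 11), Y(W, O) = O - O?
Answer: 338724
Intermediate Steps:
Y(W, O) = 0
K(Z, E) = 2*Z*(11 + E) (K(Z, E) = (2*Z)*(11 + E) = 2*Z*(11 + E))
(K(13, 11) + A(10, Y(0, -5)))² = (2*13*(11 + 11) + √(10² + 0²))² = (2*13*22 + √(100 + 0))² = (572 + √100)² = (572 + 10)² = 582² = 338724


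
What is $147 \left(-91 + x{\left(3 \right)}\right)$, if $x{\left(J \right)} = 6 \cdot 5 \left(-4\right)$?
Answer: $-31017$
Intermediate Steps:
$x{\left(J \right)} = -120$ ($x{\left(J \right)} = 30 \left(-4\right) = -120$)
$147 \left(-91 + x{\left(3 \right)}\right) = 147 \left(-91 - 120\right) = 147 \left(-211\right) = -31017$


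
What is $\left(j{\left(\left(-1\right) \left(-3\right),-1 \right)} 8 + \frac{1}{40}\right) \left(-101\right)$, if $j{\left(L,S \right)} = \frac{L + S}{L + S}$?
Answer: $- \frac{32421}{40} \approx -810.53$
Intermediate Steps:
$j{\left(L,S \right)} = 1$
$\left(j{\left(\left(-1\right) \left(-3\right),-1 \right)} 8 + \frac{1}{40}\right) \left(-101\right) = \left(1 \cdot 8 + \frac{1}{40}\right) \left(-101\right) = \left(8 + \frac{1}{40}\right) \left(-101\right) = \frac{321}{40} \left(-101\right) = - \frac{32421}{40}$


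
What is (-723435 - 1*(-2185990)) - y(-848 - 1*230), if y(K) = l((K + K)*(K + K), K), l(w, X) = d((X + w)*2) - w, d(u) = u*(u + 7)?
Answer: -86388086624977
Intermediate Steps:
d(u) = u*(7 + u)
l(w, X) = -w + (2*X + 2*w)*(7 + 2*X + 2*w) (l(w, X) = ((X + w)*2)*(7 + (X + w)*2) - w = (2*X + 2*w)*(7 + (2*X + 2*w)) - w = (2*X + 2*w)*(7 + 2*X + 2*w) - w = -w + (2*X + 2*w)*(7 + 2*X + 2*w))
y(K) = -4*K² + 2*(K + 4*K²)*(7 + 2*K + 8*K²) (y(K) = -(K + K)*(K + K) + 2*(K + (K + K)*(K + K))*(7 + 2*K + 2*((K + K)*(K + K))) = -2*K*2*K + 2*(K + (2*K)*(2*K))*(7 + 2*K + 2*((2*K)*(2*K))) = -4*K² + 2*(K + 4*K²)*(7 + 2*K + 2*(4*K²)) = -4*K² + 2*(K + 4*K²)*(7 + 2*K + 8*K²))
(-723435 - 1*(-2185990)) - y(-848 - 1*230) = (-723435 - 1*(-2185990)) - 2*(-848 - 1*230)*(7 + 16*(-848 - 1*230)² + 28*(-848 - 1*230) + 32*(-848 - 1*230)³) = (-723435 + 2185990) - 2*(-848 - 230)*(7 + 16*(-848 - 230)² + 28*(-848 - 230) + 32*(-848 - 230)³) = 1462555 - 2*(-1078)*(7 + 16*(-1078)² + 28*(-1078) + 32*(-1078)³) = 1462555 - 2*(-1078)*(7 + 16*1162084 - 30184 + 32*(-1252726552)) = 1462555 - 2*(-1078)*(7 + 18593344 - 30184 - 40087249664) = 1462555 - 2*(-1078)*(-40068686497) = 1462555 - 1*86388088087532 = 1462555 - 86388088087532 = -86388086624977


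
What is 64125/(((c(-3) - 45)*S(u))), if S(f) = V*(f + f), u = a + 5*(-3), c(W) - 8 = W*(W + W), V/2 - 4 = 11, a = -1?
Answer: 225/64 ≈ 3.5156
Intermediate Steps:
V = 30 (V = 8 + 2*11 = 8 + 22 = 30)
c(W) = 8 + 2*W**2 (c(W) = 8 + W*(W + W) = 8 + W*(2*W) = 8 + 2*W**2)
u = -16 (u = -1 + 5*(-3) = -1 - 15 = -16)
S(f) = 60*f (S(f) = 30*(f + f) = 30*(2*f) = 60*f)
64125/(((c(-3) - 45)*S(u))) = 64125/((((8 + 2*(-3)**2) - 45)*(60*(-16)))) = 64125/((((8 + 2*9) - 45)*(-960))) = 64125/((((8 + 18) - 45)*(-960))) = 64125/(((26 - 45)*(-960))) = 64125/((-19*(-960))) = 64125/18240 = 64125*(1/18240) = 225/64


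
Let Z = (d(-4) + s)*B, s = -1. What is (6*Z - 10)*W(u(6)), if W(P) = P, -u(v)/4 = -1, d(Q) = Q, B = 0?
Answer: -40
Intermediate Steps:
Z = 0 (Z = (-4 - 1)*0 = -5*0 = 0)
u(v) = 4 (u(v) = -4*(-1) = 4)
(6*Z - 10)*W(u(6)) = (6*0 - 10)*4 = (0 - 10)*4 = -10*4 = -40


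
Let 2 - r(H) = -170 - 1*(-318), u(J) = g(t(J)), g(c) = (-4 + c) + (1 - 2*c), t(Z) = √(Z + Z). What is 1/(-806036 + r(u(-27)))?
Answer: -1/806182 ≈ -1.2404e-6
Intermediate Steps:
t(Z) = √2*√Z (t(Z) = √(2*Z) = √2*√Z)
g(c) = -3 - c
u(J) = -3 - √2*√J
r(H) = -146 (r(H) = 2 - (-170 - 1*(-318)) = 2 - (-170 + 318) = 2 - 1*148 = 2 - 148 = -146)
1/(-806036 + r(u(-27))) = 1/(-806036 - 146) = 1/(-806182) = -1/806182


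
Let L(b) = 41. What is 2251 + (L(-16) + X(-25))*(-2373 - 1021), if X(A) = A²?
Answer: -2258153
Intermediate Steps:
2251 + (L(-16) + X(-25))*(-2373 - 1021) = 2251 + (41 + (-25)²)*(-2373 - 1021) = 2251 + (41 + 625)*(-3394) = 2251 + 666*(-3394) = 2251 - 2260404 = -2258153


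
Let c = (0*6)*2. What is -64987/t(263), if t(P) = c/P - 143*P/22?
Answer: 9998/263 ≈ 38.015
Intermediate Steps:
c = 0 (c = 0*2 = 0)
t(P) = -13*P/2 (t(P) = 0/P - 143*P/22 = 0 - 13*P/2 = -13*P/2)
-64987/t(263) = -64987/((-13/2*263)) = -64987/(-3419/2) = -64987*(-2/3419) = 9998/263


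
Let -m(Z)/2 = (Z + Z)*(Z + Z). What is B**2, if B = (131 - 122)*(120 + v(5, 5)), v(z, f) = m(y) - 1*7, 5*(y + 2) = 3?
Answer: 479478609/625 ≈ 7.6717e+5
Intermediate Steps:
y = -7/5 (y = -2 + (1/5)*3 = -2 + 3/5 = -7/5 ≈ -1.4000)
m(Z) = -8*Z**2 (m(Z) = -2*(Z + Z)*(Z + Z) = -2*2*Z*2*Z = -8*Z**2)
v(z, f) = -567/25 (v(z, f) = -8*(-7/5)**2 - 1*7 = -8*49/25 - 7 = -392/25 - 7 = -567/25)
B = 21897/25 (B = (131 - 122)*(120 - 567/25) = 9*(2433/25) = 21897/25 ≈ 875.88)
B**2 = (21897/25)**2 = 479478609/625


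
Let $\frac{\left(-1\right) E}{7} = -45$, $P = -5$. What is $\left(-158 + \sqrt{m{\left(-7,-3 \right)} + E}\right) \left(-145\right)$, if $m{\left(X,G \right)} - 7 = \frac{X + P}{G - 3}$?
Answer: $20300$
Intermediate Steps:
$m{\left(X,G \right)} = 7 + \frac{-5 + X}{-3 + G}$ ($m{\left(X,G \right)} = 7 + \frac{X - 5}{G - 3} = 7 + \frac{-5 + X}{-3 + G}$)
$E = 315$ ($E = \left(-7\right) \left(-45\right) = 315$)
$\left(-158 + \sqrt{m{\left(-7,-3 \right)} + E}\right) \left(-145\right) = \left(-158 + \sqrt{\frac{-26 - 7 + 7 \left(-3\right)}{-3 - 3} + 315}\right) \left(-145\right) = \left(-158 + \sqrt{\frac{-26 - 7 - 21}{-6} + 315}\right) \left(-145\right) = \left(-158 + \sqrt{\left(- \frac{1}{6}\right) \left(-54\right) + 315}\right) \left(-145\right) = \left(-158 + \sqrt{9 + 315}\right) \left(-145\right) = \left(-158 + \sqrt{324}\right) \left(-145\right) = \left(-158 + 18\right) \left(-145\right) = \left(-140\right) \left(-145\right) = 20300$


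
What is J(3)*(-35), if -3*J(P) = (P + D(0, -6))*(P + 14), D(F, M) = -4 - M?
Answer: 2975/3 ≈ 991.67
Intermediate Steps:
J(P) = -(2 + P)*(14 + P)/3 (J(P) = -(P + (-4 - 1*(-6)))*(P + 14)/3 = -(P + (-4 + 6))*(14 + P)/3 = -(P + 2)*(14 + P)/3 = -(2 + P)*(14 + P)/3)
J(3)*(-35) = (-28/3 - 16/3*3 - ⅓*3²)*(-35) = (-28/3 - 16 - ⅓*9)*(-35) = (-28/3 - 16 - 3)*(-35) = -85/3*(-35) = 2975/3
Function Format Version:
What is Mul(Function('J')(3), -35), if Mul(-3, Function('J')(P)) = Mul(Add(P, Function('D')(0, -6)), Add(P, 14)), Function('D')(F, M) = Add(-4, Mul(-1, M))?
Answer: Rational(2975, 3) ≈ 991.67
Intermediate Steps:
Function('J')(P) = Mul(Rational(-1, 3), Add(2, P), Add(14, P)) (Function('J')(P) = Mul(Rational(-1, 3), Mul(Add(P, Add(-4, Mul(-1, -6))), Add(P, 14))) = Mul(Rational(-1, 3), Mul(Add(P, Add(-4, 6)), Add(14, P))) = Mul(Rational(-1, 3), Mul(Add(P, 2), Add(14, P))) = Mul(Rational(-1, 3), Mul(Add(2, P), Add(14, P))) = Mul(Rational(-1, 3), Add(2, P), Add(14, P)))
Mul(Function('J')(3), -35) = Mul(Add(Rational(-28, 3), Mul(Rational(-16, 3), 3), Mul(Rational(-1, 3), Pow(3, 2))), -35) = Mul(Add(Rational(-28, 3), -16, Mul(Rational(-1, 3), 9)), -35) = Mul(Add(Rational(-28, 3), -16, -3), -35) = Mul(Rational(-85, 3), -35) = Rational(2975, 3)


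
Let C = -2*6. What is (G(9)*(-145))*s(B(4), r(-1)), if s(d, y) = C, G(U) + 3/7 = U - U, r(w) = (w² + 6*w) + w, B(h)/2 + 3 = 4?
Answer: -5220/7 ≈ -745.71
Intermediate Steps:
B(h) = 2 (B(h) = -6 + 2*4 = -6 + 8 = 2)
r(w) = w² + 7*w
C = -12
G(U) = -3/7 (G(U) = -3/7 + (U - U) = -3/7 + 0 = -3/7)
s(d, y) = -12
(G(9)*(-145))*s(B(4), r(-1)) = -3/7*(-145)*(-12) = (435/7)*(-12) = -5220/7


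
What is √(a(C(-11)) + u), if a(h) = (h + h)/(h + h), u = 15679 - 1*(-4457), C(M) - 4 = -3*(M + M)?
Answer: √20137 ≈ 141.90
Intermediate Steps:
C(M) = 4 - 6*M (C(M) = 4 - 3*(M + M) = 4 - 6*M)
u = 20136 (u = 15679 + 4457 = 20136)
a(h) = 1 (a(h) = (2*h)/((2*h)) = (2*h)*(1/(2*h)) = 1)
√(a(C(-11)) + u) = √(1 + 20136) = √20137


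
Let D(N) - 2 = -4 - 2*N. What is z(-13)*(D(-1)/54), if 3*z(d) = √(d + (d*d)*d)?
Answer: 0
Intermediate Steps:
D(N) = -2 - 2*N (D(N) = 2 + (-4 - 2*N) = -2 - 2*N)
z(d) = √(d + d³)/3 (z(d) = √(d + (d*d)*d)/3 = √(d + d²*d)/3 = √(d + d³)/3)
z(-13)*(D(-1)/54) = (√(-13 + (-13)³)/3)*((-2 - 2*(-1))/54) = (√(-13 - 2197)/3)*((-2 + 2)*(1/54)) = (√(-2210)/3)*(0*(1/54)) = ((I*√2210)/3)*0 = (I*√2210/3)*0 = 0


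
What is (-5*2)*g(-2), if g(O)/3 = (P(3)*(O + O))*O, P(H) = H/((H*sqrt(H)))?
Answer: -80*sqrt(3) ≈ -138.56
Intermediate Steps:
P(H) = 1/sqrt(H) (P(H) = H/(H**(3/2)) = H/H**(3/2) = 1/sqrt(H))
g(O) = 2*sqrt(3)*O**2 (g(O) = 3*(((O + O)/sqrt(3))*O) = 3*(((sqrt(3)/3)*(2*O))*O) = 3*((2*O*sqrt(3)/3)*O) = 3*(2*sqrt(3)*O**2/3) = 2*sqrt(3)*O**2)
(-5*2)*g(-2) = (-5*2)*(2*sqrt(3)*(-2)**2) = -20*sqrt(3)*4 = -80*sqrt(3)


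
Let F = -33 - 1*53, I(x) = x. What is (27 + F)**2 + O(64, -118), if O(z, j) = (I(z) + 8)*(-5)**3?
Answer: -5519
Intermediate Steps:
F = -86 (F = -33 - 53 = -86)
O(z, j) = -1000 - 125*z (O(z, j) = (z + 8)*(-5)**3 = (8 + z)*(-125) = -1000 - 125*z)
(27 + F)**2 + O(64, -118) = (27 - 86)**2 + (-1000 - 125*64) = (-59)**2 + (-1000 - 8000) = 3481 - 9000 = -5519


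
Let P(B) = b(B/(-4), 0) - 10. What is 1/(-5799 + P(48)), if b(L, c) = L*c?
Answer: -1/5809 ≈ -0.00017215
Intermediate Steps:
P(B) = -10 (P(B) = (B/(-4))*0 - 10 = (B*(-¼))*0 - 10 = -B/4*0 - 10 = 0 - 10 = -10)
1/(-5799 + P(48)) = 1/(-5799 - 10) = 1/(-5809) = -1/5809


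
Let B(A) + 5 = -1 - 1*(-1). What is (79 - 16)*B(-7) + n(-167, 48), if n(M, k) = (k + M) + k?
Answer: -386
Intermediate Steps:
B(A) = -5 (B(A) = -5 + (-1 - 1*(-1)) = -5 + (-1 + 1) = -5 + 0 = -5)
n(M, k) = M + 2*k (n(M, k) = (M + k) + k = M + 2*k)
(79 - 16)*B(-7) + n(-167, 48) = (79 - 16)*(-5) + (-167 + 2*48) = 63*(-5) + (-167 + 96) = -315 - 71 = -386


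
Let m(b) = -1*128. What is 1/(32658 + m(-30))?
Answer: 1/32530 ≈ 3.0741e-5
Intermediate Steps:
m(b) = -128
1/(32658 + m(-30)) = 1/(32658 - 128) = 1/32530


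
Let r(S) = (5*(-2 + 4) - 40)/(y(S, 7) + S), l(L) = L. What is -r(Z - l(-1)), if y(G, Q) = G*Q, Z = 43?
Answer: 15/176 ≈ 0.085227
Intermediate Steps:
r(S) = -15/(4*S) (r(S) = (5*(-2 + 4) - 40)/(S*7 + S) = (5*2 - 40)/(7*S + S) = (10 - 40)/((8*S)) = -15/(4*S))
-r(Z - l(-1)) = -(-15)/(4*(43 - 1*(-1))) = -(-15)/(4*(43 + 1)) = -(-15)/(4*44) = -1*(-15/176) = 15/176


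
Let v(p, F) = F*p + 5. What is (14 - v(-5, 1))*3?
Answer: 42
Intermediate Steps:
v(p, F) = 5 + F*p
(14 - v(-5, 1))*3 = (14 - (5 + 1*(-5)))*3 = (14 - (5 - 5))*3 = (14 - 1*0)*3 = (14 + 0)*3 = 14*3 = 42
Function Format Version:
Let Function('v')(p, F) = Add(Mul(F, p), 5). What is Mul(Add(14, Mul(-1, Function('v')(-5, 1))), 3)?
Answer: 42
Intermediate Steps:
Function('v')(p, F) = Add(5, Mul(F, p))
Mul(Add(14, Mul(-1, Function('v')(-5, 1))), 3) = Mul(Add(14, Mul(-1, Add(5, Mul(1, -5)))), 3) = Mul(Add(14, Mul(-1, Add(5, -5))), 3) = Mul(Add(14, Mul(-1, 0)), 3) = Mul(Add(14, 0), 3) = Mul(14, 3) = 42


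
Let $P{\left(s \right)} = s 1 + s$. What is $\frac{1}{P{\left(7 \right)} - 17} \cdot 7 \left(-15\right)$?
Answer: $35$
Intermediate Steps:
$P{\left(s \right)} = 2 s$ ($P{\left(s \right)} = s + s = 2 s$)
$\frac{1}{P{\left(7 \right)} - 17} \cdot 7 \left(-15\right) = \frac{1}{2 \cdot 7 - 17} \cdot 7 \left(-15\right) = \frac{1}{14 - 17} \cdot 7 \left(-15\right) = \frac{1}{-3} \cdot 7 \left(-15\right) = \left(- \frac{1}{3}\right) 7 \left(-15\right) = \left(- \frac{7}{3}\right) \left(-15\right) = 35$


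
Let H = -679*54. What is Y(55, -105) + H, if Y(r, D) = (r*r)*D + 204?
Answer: -354087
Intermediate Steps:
Y(r, D) = 204 + D*r**2 (Y(r, D) = r**2*D + 204 = D*r**2 + 204 = 204 + D*r**2)
H = -36666
Y(55, -105) + H = (204 - 105*55**2) - 36666 = (204 - 105*3025) - 36666 = (204 - 317625) - 36666 = -317421 - 36666 = -354087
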